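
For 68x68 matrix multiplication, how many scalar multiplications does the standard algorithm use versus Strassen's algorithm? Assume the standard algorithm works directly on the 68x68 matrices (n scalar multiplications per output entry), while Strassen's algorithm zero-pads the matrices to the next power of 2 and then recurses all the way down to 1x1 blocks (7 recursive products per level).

Matrix multiplication for 68x68 matrices:

Strassen's algorithm requires power-of-2 dimensions. Pad 68x68 to 128x128 (next power of 2).

Standard algorithm: 68^3 = 314432 multiplications
Strassen's algorithm: 7^(log2(128)) = 7^7 = 823543 multiplications
Difference: 314432 - 823543 = -509111 (Strassen uses MORE here due to padding overhead — for small or just-over-power-of-2 n, padding can outweigh the per-level savings)

Standard: 314432 multiplications (68^3). Strassen: 823543 multiplications (7^7, after padding to 128x128). Strassen reduces 8 recursive multiplications to 7 at each level.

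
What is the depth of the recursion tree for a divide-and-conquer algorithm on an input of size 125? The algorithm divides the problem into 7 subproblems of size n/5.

For divide and conquer with division factor 5:

Problem sizes at each level:
Level 0: 125
Level 1: 25
Level 2: 5
Level 3: 1

The root is level 0 and the size-1 base case is level 3 (the tree spans levels 0 through 3, i.e. 4 levels counting the root), so the depth is the number of divisions: log_5(125) = 3

The recursion tree depth is log_5(125) = 3. At each level, the problem size is divided by 5, so it takes 3 divisions to reduce to a base case of size 1. The algorithm makes 7 recursive calls at each level.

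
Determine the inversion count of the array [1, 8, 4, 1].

Finding inversions in [1, 8, 4, 1]:

(1, 2): arr[1]=8 > arr[2]=4
(1, 3): arr[1]=8 > arr[3]=1
(2, 3): arr[2]=4 > arr[3]=1

Total inversions: 3

The array has 3 inversion(s): (1,2), (1,3), (2,3). Each pair (i,j) satisfies i < j and arr[i] > arr[j].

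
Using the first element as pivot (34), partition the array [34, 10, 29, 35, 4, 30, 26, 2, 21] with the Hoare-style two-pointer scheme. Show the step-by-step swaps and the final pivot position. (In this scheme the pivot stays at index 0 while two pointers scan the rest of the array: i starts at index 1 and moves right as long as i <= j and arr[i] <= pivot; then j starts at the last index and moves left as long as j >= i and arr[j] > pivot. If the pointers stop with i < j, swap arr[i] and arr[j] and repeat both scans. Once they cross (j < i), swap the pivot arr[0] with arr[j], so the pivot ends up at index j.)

Hoare-style two-pointer partition with pivot = 34:

Initial array: [34, 10, 29, 35, 4, 30, 26, 2, 21]

Pointers start at i = 1, j = 8.
i stops at index 3 (arr[3]=35 > 34), j stops at index 8 (arr[8]=21 <= 34): swap arr[3] and arr[8], array becomes [34, 10, 29, 21, 4, 30, 26, 2, 35]
i ends at 8, j ends at 7: the pointers have crossed (j < i), so scanning stops.

Swap pivot arr[0] with arr[7] to place pivot at position 7: [2, 10, 29, 21, 4, 30, 26, 34, 35]
Pivot position: 7

After partitioning with pivot 34, the array becomes [2, 10, 29, 21, 4, 30, 26, 34, 35]. The pivot is placed at index 7. All elements to the left of the pivot are <= 34, and all elements to the right are > 34.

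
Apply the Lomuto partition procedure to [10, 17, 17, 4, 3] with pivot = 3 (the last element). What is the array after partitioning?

Lomuto partition with pivot = 3:

Initial array: [10, 17, 17, 4, 3]

arr[0]=10 > 3: no swap
arr[1]=17 > 3: no swap
arr[2]=17 > 3: no swap
arr[3]=4 > 3: no swap

Place pivot at position 0: [3, 17, 17, 4, 10]
Pivot position: 0

After partitioning with pivot 3, the array becomes [3, 17, 17, 4, 10]. The pivot is placed at index 0. All elements to the left of the pivot are <= 3, and all elements to the right are > 3.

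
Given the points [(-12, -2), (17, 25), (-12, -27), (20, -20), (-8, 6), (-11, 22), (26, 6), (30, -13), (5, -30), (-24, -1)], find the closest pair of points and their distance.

Computing all pairwise distances among 10 points:

d((-12, -2), (17, 25)) = 39.6232
d((-12, -2), (-12, -27)) = 25.0
d((-12, -2), (20, -20)) = 36.7151
d((-12, -2), (-8, 6)) = 8.9443 <-- minimum
d((-12, -2), (-11, 22)) = 24.0208
d((-12, -2), (26, 6)) = 38.833
d((-12, -2), (30, -13)) = 43.4166
d((-12, -2), (5, -30)) = 32.7567
d((-12, -2), (-24, -1)) = 12.0416
d((17, 25), (-12, -27)) = 59.5399
d((17, 25), (20, -20)) = 45.0999
d((17, 25), (-8, 6)) = 31.4006
d((17, 25), (-11, 22)) = 28.1603
d((17, 25), (26, 6)) = 21.0238
d((17, 25), (30, -13)) = 40.1622
d((17, 25), (5, -30)) = 56.2939
d((17, 25), (-24, -1)) = 48.5489
d((-12, -27), (20, -20)) = 32.7567
d((-12, -27), (-8, 6)) = 33.2415
d((-12, -27), (-11, 22)) = 49.0102
d((-12, -27), (26, 6)) = 50.3289
d((-12, -27), (30, -13)) = 44.2719
d((-12, -27), (5, -30)) = 17.2627
d((-12, -27), (-24, -1)) = 28.6356
d((20, -20), (-8, 6)) = 38.2099
d((20, -20), (-11, 22)) = 52.2015
d((20, -20), (26, 6)) = 26.6833
d((20, -20), (30, -13)) = 12.2066
d((20, -20), (5, -30)) = 18.0278
d((20, -20), (-24, -1)) = 47.927
d((-8, 6), (-11, 22)) = 16.2788
d((-8, 6), (26, 6)) = 34.0
d((-8, 6), (30, -13)) = 42.4853
d((-8, 6), (5, -30)) = 38.2753
d((-8, 6), (-24, -1)) = 17.4642
d((-11, 22), (26, 6)) = 40.3113
d((-11, 22), (30, -13)) = 53.9073
d((-11, 22), (5, -30)) = 54.4059
d((-11, 22), (-24, -1)) = 26.4197
d((26, 6), (30, -13)) = 19.4165
d((26, 6), (5, -30)) = 41.6773
d((26, 6), (-24, -1)) = 50.4876
d((30, -13), (5, -30)) = 30.2324
d((30, -13), (-24, -1)) = 55.3173
d((5, -30), (-24, -1)) = 41.0122

Closest pair: (-12, -2) and (-8, 6) with distance 8.9443

The closest pair is (-12, -2) and (-8, 6) with Euclidean distance 8.9443. For 10 points, brute-force pairwise comparison is shown above. For large n, the divide-and-conquer algorithm (sort by x, recurse on halves, check the dividing strip) achieves O(n log n).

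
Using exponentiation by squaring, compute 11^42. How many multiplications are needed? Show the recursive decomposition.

Computing 11^42 by squaring (build up from 11^1; each line after the first costs one multiplication):

11^1 = 11
11^2 = (11^1)^2 = 11^2 = 121
11^4 = (11^2)^2 = 121^2 = 14641
11^5 = 11 * 11^4 = 11 * 14641 = 161051
11^10 = (11^5)^2 = 161051^2 = 25937424601
11^20 = (11^10)^2 = 25937424601^2 = 672749994932560009201
11^21 = 11 * 11^20 = 11 * 672749994932560009201 = 7400249944258160101211
11^42 = (11^21)^2 = 7400249944258160101211^2 = 54763699237492901685126120802225273763666521

Result: 54763699237492901685126120802225273763666521
Multiplications needed: 7 (7 lines after 11^1)

11^42 = 54763699237492901685126120802225273763666521. Using exponentiation by squaring, this requires 7 multiplications. The key idea: if the exponent is even, square the half-power; if odd, multiply by the base once.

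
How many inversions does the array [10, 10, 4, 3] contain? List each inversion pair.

Finding inversions in [10, 10, 4, 3]:

(0, 2): arr[0]=10 > arr[2]=4
(0, 3): arr[0]=10 > arr[3]=3
(1, 2): arr[1]=10 > arr[2]=4
(1, 3): arr[1]=10 > arr[3]=3
(2, 3): arr[2]=4 > arr[3]=3

Total inversions: 5

The array has 5 inversion(s): (0,2), (0,3), (1,2), (1,3), (2,3). Each pair (i,j) satisfies i < j and arr[i] > arr[j].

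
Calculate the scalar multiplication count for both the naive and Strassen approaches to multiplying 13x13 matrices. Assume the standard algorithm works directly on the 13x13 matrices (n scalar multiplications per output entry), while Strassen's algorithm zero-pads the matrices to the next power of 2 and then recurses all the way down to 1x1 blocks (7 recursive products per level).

Matrix multiplication for 13x13 matrices:

Strassen's algorithm requires power-of-2 dimensions. Pad 13x13 to 16x16 (next power of 2).

Standard algorithm: 13^3 = 2197 multiplications
Strassen's algorithm: 7^(log2(16)) = 7^4 = 2401 multiplications
Difference: 2197 - 2401 = -204 (Strassen uses MORE here due to padding overhead — for small or just-over-power-of-2 n, padding can outweigh the per-level savings)

Standard: 2197 multiplications (13^3). Strassen: 2401 multiplications (7^4, after padding to 16x16). Strassen reduces 8 recursive multiplications to 7 at each level.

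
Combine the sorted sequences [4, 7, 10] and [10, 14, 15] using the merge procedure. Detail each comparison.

Merging process:

Compare 4 vs 10: take 4 from left. Merged: [4]
Compare 7 vs 10: take 7 from left. Merged: [4, 7]
Compare 10 vs 10: take 10 from left. Merged: [4, 7, 10]
Append remaining from right: [10, 14, 15]. Merged: [4, 7, 10, 10, 14, 15]

Final merged array: [4, 7, 10, 10, 14, 15]
Total comparisons: 3

The merged array is [4, 7, 10, 10, 14, 15], requiring 3 comparisons. The merge step runs in O(n) time where n is the total number of elements.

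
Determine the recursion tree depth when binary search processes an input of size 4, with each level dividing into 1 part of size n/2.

For divide and conquer with division factor 2:

Problem sizes at each level:
Level 0: 4
Level 1: 2
Level 2: 1

The root is level 0 and the size-1 base case is level 2 (the tree spans levels 0 through 2, i.e. 3 levels counting the root), so the depth is the number of divisions: log_2(4) = 2

The recursion tree depth is log_2(4) = 2. At each level, the problem size is divided by 2, so it takes 2 divisions to reduce to a base case of size 1. The algorithm makes 1 recursive call at each level.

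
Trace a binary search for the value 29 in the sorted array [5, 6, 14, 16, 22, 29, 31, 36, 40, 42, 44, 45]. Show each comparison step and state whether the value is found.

Binary search for 29 in [5, 6, 14, 16, 22, 29, 31, 36, 40, 42, 44, 45]:

lo=0, hi=11, mid=5, arr[mid]=29 -> Found target at index 5!

Binary search finds 29 at index 5 after 1 comparisons. The search repeatedly halves the search space by comparing with the middle element.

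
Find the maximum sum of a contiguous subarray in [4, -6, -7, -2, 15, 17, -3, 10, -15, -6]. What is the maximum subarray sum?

Using Kadane's algorithm on [4, -6, -7, -2, 15, 17, -3, 10, -15, -6]:

Scanning through the array:
Position 1 (value -6): max_ending_here = -2, max_so_far = 4
Position 2 (value -7): max_ending_here = -7, max_so_far = 4
Position 3 (value -2): max_ending_here = -2, max_so_far = 4
Position 4 (value 15): max_ending_here = 15, max_so_far = 15
Position 5 (value 17): max_ending_here = 32, max_so_far = 32
Position 6 (value -3): max_ending_here = 29, max_so_far = 32
Position 7 (value 10): max_ending_here = 39, max_so_far = 39
Position 8 (value -15): max_ending_here = 24, max_so_far = 39
Position 9 (value -6): max_ending_here = 18, max_so_far = 39

Maximum subarray: [15, 17, -3, 10]
Maximum sum: 39

The maximum subarray is [15, 17, -3, 10] with sum 39. This subarray runs from index 4 to index 7.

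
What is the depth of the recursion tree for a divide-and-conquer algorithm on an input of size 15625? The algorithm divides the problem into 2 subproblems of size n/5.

For divide and conquer with division factor 5:

Problem sizes at each level:
Level 0: 15625
Level 1: 3125
Level 2: 625
Level 3: 125
Level 4: 25
Level 5: 5
Level 6: 1

The root is level 0 and the size-1 base case is level 6 (the tree spans levels 0 through 6, i.e. 7 levels counting the root), so the depth is the number of divisions: log_5(15625) = 6

The recursion tree depth is log_5(15625) = 6. At each level, the problem size is divided by 5, so it takes 6 divisions to reduce to a base case of size 1. The algorithm makes 2 recursive calls at each level.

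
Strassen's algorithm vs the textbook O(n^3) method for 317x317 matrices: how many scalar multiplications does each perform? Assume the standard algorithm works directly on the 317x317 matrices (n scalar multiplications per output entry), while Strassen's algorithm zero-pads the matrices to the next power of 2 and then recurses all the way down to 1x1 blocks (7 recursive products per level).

Matrix multiplication for 317x317 matrices:

Strassen's algorithm requires power-of-2 dimensions. Pad 317x317 to 512x512 (next power of 2).

Standard algorithm: 317^3 = 31855013 multiplications
Strassen's algorithm: 7^(log2(512)) = 7^9 = 40353607 multiplications
Difference: 31855013 - 40353607 = -8498594 (Strassen uses MORE here due to padding overhead — for small or just-over-power-of-2 n, padding can outweigh the per-level savings)

Standard: 31855013 multiplications (317^3). Strassen: 40353607 multiplications (7^9, after padding to 512x512). Strassen reduces 8 recursive multiplications to 7 at each level.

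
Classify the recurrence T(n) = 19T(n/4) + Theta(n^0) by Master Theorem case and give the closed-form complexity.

Master Theorem for T(n) = 19T(n/4) + O(n^0):

a = 19, b = 4, c = 0
log_b(a) = log_4(19) = 2.1240

Case 1: c = 0 < log_4(19) = 2.1240
T(n) = O(n^(log_4 19))

For T(n) = 19T(n/4) + O(n^0): log_4(19) = 2.1240. This is Case 1 of the Master Theorem (c < log_b(a), work dominated by leaves), giving O(n^(log_4 19)).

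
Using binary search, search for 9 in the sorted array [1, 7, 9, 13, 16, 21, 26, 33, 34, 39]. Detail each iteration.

Binary search for 9 in [1, 7, 9, 13, 16, 21, 26, 33, 34, 39]:

lo=0, hi=9, mid=4, arr[mid]=16 -> 16 > 9, search left half
lo=0, hi=3, mid=1, arr[mid]=7 -> 7 < 9, search right half
lo=2, hi=3, mid=2, arr[mid]=9 -> Found target at index 2!

Binary search finds 9 at index 2 after 3 comparisons. The search repeatedly halves the search space by comparing with the middle element.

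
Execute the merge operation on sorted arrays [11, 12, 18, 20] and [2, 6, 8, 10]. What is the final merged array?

Merging process:

Compare 11 vs 2: take 2 from right. Merged: [2]
Compare 11 vs 6: take 6 from right. Merged: [2, 6]
Compare 11 vs 8: take 8 from right. Merged: [2, 6, 8]
Compare 11 vs 10: take 10 from right. Merged: [2, 6, 8, 10]
Append remaining from left: [11, 12, 18, 20]. Merged: [2, 6, 8, 10, 11, 12, 18, 20]

Final merged array: [2, 6, 8, 10, 11, 12, 18, 20]
Total comparisons: 4

The merged array is [2, 6, 8, 10, 11, 12, 18, 20], requiring 4 comparisons. The merge step runs in O(n) time where n is the total number of elements.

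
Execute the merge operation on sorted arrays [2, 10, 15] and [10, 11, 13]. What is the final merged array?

Merging process:

Compare 2 vs 10: take 2 from left. Merged: [2]
Compare 10 vs 10: take 10 from left. Merged: [2, 10]
Compare 15 vs 10: take 10 from right. Merged: [2, 10, 10]
Compare 15 vs 11: take 11 from right. Merged: [2, 10, 10, 11]
Compare 15 vs 13: take 13 from right. Merged: [2, 10, 10, 11, 13]
Append remaining from left: [15]. Merged: [2, 10, 10, 11, 13, 15]

Final merged array: [2, 10, 10, 11, 13, 15]
Total comparisons: 5

The merged array is [2, 10, 10, 11, 13, 15], requiring 5 comparisons. The merge step runs in O(n) time where n is the total number of elements.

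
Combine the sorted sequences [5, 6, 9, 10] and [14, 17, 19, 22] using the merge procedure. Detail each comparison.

Merging process:

Compare 5 vs 14: take 5 from left. Merged: [5]
Compare 6 vs 14: take 6 from left. Merged: [5, 6]
Compare 9 vs 14: take 9 from left. Merged: [5, 6, 9]
Compare 10 vs 14: take 10 from left. Merged: [5, 6, 9, 10]
Append remaining from right: [14, 17, 19, 22]. Merged: [5, 6, 9, 10, 14, 17, 19, 22]

Final merged array: [5, 6, 9, 10, 14, 17, 19, 22]
Total comparisons: 4

The merged array is [5, 6, 9, 10, 14, 17, 19, 22], requiring 4 comparisons. The merge step runs in O(n) time where n is the total number of elements.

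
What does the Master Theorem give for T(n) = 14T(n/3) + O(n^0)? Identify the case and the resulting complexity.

Master Theorem for T(n) = 14T(n/3) + O(n^0):

a = 14, b = 3, c = 0
log_b(a) = log_3(14) = 2.4022

Case 1: c = 0 < log_3(14) = 2.4022
T(n) = O(n^(log_3 14))

For T(n) = 14T(n/3) + O(n^0): log_3(14) = 2.4022. This is Case 1 of the Master Theorem (c < log_b(a), work dominated by leaves), giving O(n^(log_3 14)).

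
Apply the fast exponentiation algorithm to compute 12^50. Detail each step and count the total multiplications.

Computing 12^50 by squaring (build up from 12^1; each line after the first costs one multiplication):

12^1 = 12
12^2 = (12^1)^2 = 12^2 = 144
12^3 = 12 * 12^2 = 12 * 144 = 1728
12^6 = (12^3)^2 = 1728^2 = 2985984
12^12 = (12^6)^2 = 2985984^2 = 8916100448256
12^24 = (12^12)^2 = 8916100448256^2 = 79496847203390844133441536
12^25 = 12 * 12^24 = 12 * 79496847203390844133441536 = 953962166440690129601298432
12^50 = (12^25)^2 = 953962166440690129601298432^2 = 910043815000214977332758527534256632492715260325658624

Result: 910043815000214977332758527534256632492715260325658624
Multiplications needed: 7 (7 lines after 12^1)

12^50 = 910043815000214977332758527534256632492715260325658624. Using exponentiation by squaring, this requires 7 multiplications. The key idea: if the exponent is even, square the half-power; if odd, multiply by the base once.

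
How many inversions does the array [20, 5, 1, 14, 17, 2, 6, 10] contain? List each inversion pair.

Finding inversions in [20, 5, 1, 14, 17, 2, 6, 10]:

(0, 1): arr[0]=20 > arr[1]=5
(0, 2): arr[0]=20 > arr[2]=1
(0, 3): arr[0]=20 > arr[3]=14
(0, 4): arr[0]=20 > arr[4]=17
(0, 5): arr[0]=20 > arr[5]=2
(0, 6): arr[0]=20 > arr[6]=6
(0, 7): arr[0]=20 > arr[7]=10
(1, 2): arr[1]=5 > arr[2]=1
(1, 5): arr[1]=5 > arr[5]=2
(3, 5): arr[3]=14 > arr[5]=2
(3, 6): arr[3]=14 > arr[6]=6
(3, 7): arr[3]=14 > arr[7]=10
(4, 5): arr[4]=17 > arr[5]=2
(4, 6): arr[4]=17 > arr[6]=6
(4, 7): arr[4]=17 > arr[7]=10

Total inversions: 15

The array has 15 inversion(s): (0,1), (0,2), (0,3), (0,4), (0,5), (0,6), (0,7), (1,2), (1,5), (3,5), (3,6), (3,7), (4,5), (4,6), (4,7). Each pair (i,j) satisfies i < j and arr[i] > arr[j].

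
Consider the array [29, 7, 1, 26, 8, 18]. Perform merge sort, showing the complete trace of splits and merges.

Merge sort trace:

Split: [29, 7, 1, 26, 8, 18] -> [29, 7, 1] and [26, 8, 18]
  Split: [29, 7, 1] -> [29] and [7, 1]
    Split: [7, 1] -> [7] and [1]
    Merge: [7] + [1] -> [1, 7]
  Merge: [29] + [1, 7] -> [1, 7, 29]
  Split: [26, 8, 18] -> [26] and [8, 18]
    Split: [8, 18] -> [8] and [18]
    Merge: [8] + [18] -> [8, 18]
  Merge: [26] + [8, 18] -> [8, 18, 26]
Merge: [1, 7, 29] + [8, 18, 26] -> [1, 7, 8, 18, 26, 29]

Final sorted array: [1, 7, 8, 18, 26, 29]

The merge sort proceeds by recursively splitting the array and merging sorted halves.
After all merges, the sorted array is [1, 7, 8, 18, 26, 29].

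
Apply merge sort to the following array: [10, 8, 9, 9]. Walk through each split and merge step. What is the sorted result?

Merge sort trace:

Split: [10, 8, 9, 9] -> [10, 8] and [9, 9]
  Split: [10, 8] -> [10] and [8]
  Merge: [10] + [8] -> [8, 10]
  Split: [9, 9] -> [9] and [9]
  Merge: [9] + [9] -> [9, 9]
Merge: [8, 10] + [9, 9] -> [8, 9, 9, 10]

Final sorted array: [8, 9, 9, 10]

The merge sort proceeds by recursively splitting the array and merging sorted halves.
After all merges, the sorted array is [8, 9, 9, 10].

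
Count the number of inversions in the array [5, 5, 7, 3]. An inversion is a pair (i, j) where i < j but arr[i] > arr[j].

Finding inversions in [5, 5, 7, 3]:

(0, 3): arr[0]=5 > arr[3]=3
(1, 3): arr[1]=5 > arr[3]=3
(2, 3): arr[2]=7 > arr[3]=3

Total inversions: 3

The array has 3 inversion(s): (0,3), (1,3), (2,3). Each pair (i,j) satisfies i < j and arr[i] > arr[j].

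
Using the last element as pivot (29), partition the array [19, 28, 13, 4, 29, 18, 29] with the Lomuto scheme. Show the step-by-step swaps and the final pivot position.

Lomuto partition with pivot = 29:

Initial array: [19, 28, 13, 4, 29, 18, 29]

arr[0]=19 <= 29: swap with position 0, array becomes [19, 28, 13, 4, 29, 18, 29]
arr[1]=28 <= 29: swap with position 1, array becomes [19, 28, 13, 4, 29, 18, 29]
arr[2]=13 <= 29: swap with position 2, array becomes [19, 28, 13, 4, 29, 18, 29]
arr[3]=4 <= 29: swap with position 3, array becomes [19, 28, 13, 4, 29, 18, 29]
arr[4]=29 <= 29: swap with position 4, array becomes [19, 28, 13, 4, 29, 18, 29]
arr[5]=18 <= 29: swap with position 5, array becomes [19, 28, 13, 4, 29, 18, 29]

Place pivot at position 6: [19, 28, 13, 4, 29, 18, 29]
Pivot position: 6

After partitioning with pivot 29, the array becomes [19, 28, 13, 4, 29, 18, 29]. The pivot is placed at index 6. All elements to the left of the pivot are <= 29, and all elements to the right are > 29.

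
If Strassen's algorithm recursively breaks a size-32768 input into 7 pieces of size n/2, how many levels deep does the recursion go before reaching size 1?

For divide and conquer with division factor 2:

Problem sizes at each level:
Level 0: 32768
Level 1: 16384
Level 2: 8192
Level 3: 4096
Level 4: 2048
Level 5: 1024
Level 6: 512
Level 7: 256
Level 8: 128
Level 9: 64
Level 10: 32
Level 11: 16
Level 12: 8
Level 13: 4
Level 14: 2
Level 15: 1

The root is level 0 and the size-1 base case is level 15 (the tree spans levels 0 through 15, i.e. 16 levels counting the root), so the depth is the number of divisions: log_2(32768) = 15

The recursion tree depth is log_2(32768) = 15. At each level, the problem size is divided by 2, so it takes 15 divisions to reduce to a base case of size 1. The algorithm makes 7 recursive calls at each level.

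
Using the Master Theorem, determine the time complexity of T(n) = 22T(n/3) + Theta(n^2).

Master Theorem for T(n) = 22T(n/3) + O(n^2):

a = 22, b = 3, c = 2
log_b(a) = log_3(22) = 2.8136

Case 1: c = 2 < log_3(22) = 2.8136
T(n) = O(n^(log_3 22))

For T(n) = 22T(n/3) + O(n^2): log_3(22) = 2.8136. This is Case 1 of the Master Theorem (c < log_b(a), work dominated by leaves), giving O(n^(log_3 22)).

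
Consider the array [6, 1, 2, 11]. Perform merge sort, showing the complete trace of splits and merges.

Merge sort trace:

Split: [6, 1, 2, 11] -> [6, 1] and [2, 11]
  Split: [6, 1] -> [6] and [1]
  Merge: [6] + [1] -> [1, 6]
  Split: [2, 11] -> [2] and [11]
  Merge: [2] + [11] -> [2, 11]
Merge: [1, 6] + [2, 11] -> [1, 2, 6, 11]

Final sorted array: [1, 2, 6, 11]

The merge sort proceeds by recursively splitting the array and merging sorted halves.
After all merges, the sorted array is [1, 2, 6, 11].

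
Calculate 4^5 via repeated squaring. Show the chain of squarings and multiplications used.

Computing 4^5 by squaring (build up from 4^1; each line after the first costs one multiplication):

4^1 = 4
4^2 = (4^1)^2 = 4^2 = 16
4^4 = (4^2)^2 = 16^2 = 256
4^5 = 4 * 4^4 = 4 * 256 = 1024

Result: 1024
Multiplications needed: 3 (3 lines after 4^1)

4^5 = 1024. Using exponentiation by squaring, this requires 3 multiplications. The key idea: if the exponent is even, square the half-power; if odd, multiply by the base once.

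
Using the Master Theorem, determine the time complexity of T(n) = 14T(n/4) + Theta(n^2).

Master Theorem for T(n) = 14T(n/4) + O(n^2):

a = 14, b = 4, c = 2
log_b(a) = log_4(14) = 1.9037

Case 3: c = 2 > log_4(14) = 1.9037
T(n) = O(n^2) = O(n^2)

For T(n) = 14T(n/4) + O(n^2): log_4(14) = 1.9037. This is Case 3 of the Master Theorem (c > log_b(a), work dominated by root), giving O(n^2).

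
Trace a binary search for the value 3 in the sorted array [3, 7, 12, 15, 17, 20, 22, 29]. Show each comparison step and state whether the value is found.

Binary search for 3 in [3, 7, 12, 15, 17, 20, 22, 29]:

lo=0, hi=7, mid=3, arr[mid]=15 -> 15 > 3, search left half
lo=0, hi=2, mid=1, arr[mid]=7 -> 7 > 3, search left half
lo=0, hi=0, mid=0, arr[mid]=3 -> Found target at index 0!

Binary search finds 3 at index 0 after 3 comparisons. The search repeatedly halves the search space by comparing with the middle element.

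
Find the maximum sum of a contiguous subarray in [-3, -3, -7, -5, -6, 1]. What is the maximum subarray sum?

Using Kadane's algorithm on [-3, -3, -7, -5, -6, 1]:

Scanning through the array:
Position 1 (value -3): max_ending_here = -3, max_so_far = -3
Position 2 (value -7): max_ending_here = -7, max_so_far = -3
Position 3 (value -5): max_ending_here = -5, max_so_far = -3
Position 4 (value -6): max_ending_here = -6, max_so_far = -3
Position 5 (value 1): max_ending_here = 1, max_so_far = 1

Maximum subarray: [1]
Maximum sum: 1

The maximum subarray is [1] with sum 1. This subarray runs from index 5 to index 5.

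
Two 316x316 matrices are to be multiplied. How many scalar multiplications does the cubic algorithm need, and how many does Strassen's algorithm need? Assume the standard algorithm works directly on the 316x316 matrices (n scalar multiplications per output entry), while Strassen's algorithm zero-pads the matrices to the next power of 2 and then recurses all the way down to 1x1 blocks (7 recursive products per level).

Matrix multiplication for 316x316 matrices:

Strassen's algorithm requires power-of-2 dimensions. Pad 316x316 to 512x512 (next power of 2).

Standard algorithm: 316^3 = 31554496 multiplications
Strassen's algorithm: 7^(log2(512)) = 7^9 = 40353607 multiplications
Difference: 31554496 - 40353607 = -8799111 (Strassen uses MORE here due to padding overhead — for small or just-over-power-of-2 n, padding can outweigh the per-level savings)

Standard: 31554496 multiplications (316^3). Strassen: 40353607 multiplications (7^9, after padding to 512x512). Strassen reduces 8 recursive multiplications to 7 at each level.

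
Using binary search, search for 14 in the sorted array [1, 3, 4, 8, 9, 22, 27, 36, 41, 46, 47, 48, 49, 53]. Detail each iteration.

Binary search for 14 in [1, 3, 4, 8, 9, 22, 27, 36, 41, 46, 47, 48, 49, 53]:

lo=0, hi=13, mid=6, arr[mid]=27 -> 27 > 14, search left half
lo=0, hi=5, mid=2, arr[mid]=4 -> 4 < 14, search right half
lo=3, hi=5, mid=4, arr[mid]=9 -> 9 < 14, search right half
lo=5, hi=5, mid=5, arr[mid]=22 -> 22 > 14, search left half
lo=5 > hi=4, target 14 not found

Binary search determines that 14 is not in the array after 4 comparisons. The search space was exhausted without finding the target.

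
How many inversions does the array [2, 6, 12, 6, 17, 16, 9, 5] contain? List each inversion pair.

Finding inversions in [2, 6, 12, 6, 17, 16, 9, 5]:

(1, 7): arr[1]=6 > arr[7]=5
(2, 3): arr[2]=12 > arr[3]=6
(2, 6): arr[2]=12 > arr[6]=9
(2, 7): arr[2]=12 > arr[7]=5
(3, 7): arr[3]=6 > arr[7]=5
(4, 5): arr[4]=17 > arr[5]=16
(4, 6): arr[4]=17 > arr[6]=9
(4, 7): arr[4]=17 > arr[7]=5
(5, 6): arr[5]=16 > arr[6]=9
(5, 7): arr[5]=16 > arr[7]=5
(6, 7): arr[6]=9 > arr[7]=5

Total inversions: 11

The array has 11 inversion(s): (1,7), (2,3), (2,6), (2,7), (3,7), (4,5), (4,6), (4,7), (5,6), (5,7), (6,7). Each pair (i,j) satisfies i < j and arr[i] > arr[j].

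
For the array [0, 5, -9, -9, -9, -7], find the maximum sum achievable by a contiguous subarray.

Using Kadane's algorithm on [0, 5, -9, -9, -9, -7]:

Scanning through the array:
Position 1 (value 5): max_ending_here = 5, max_so_far = 5
Position 2 (value -9): max_ending_here = -4, max_so_far = 5
Position 3 (value -9): max_ending_here = -9, max_so_far = 5
Position 4 (value -9): max_ending_here = -9, max_so_far = 5
Position 5 (value -7): max_ending_here = -7, max_so_far = 5

Maximum subarray: [0, 5]
Maximum sum: 5

The maximum subarray is [0, 5] with sum 5. This subarray runs from index 0 to index 1.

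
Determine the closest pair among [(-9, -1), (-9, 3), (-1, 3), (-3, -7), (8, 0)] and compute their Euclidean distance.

Computing all pairwise distances among 5 points:

d((-9, -1), (-9, 3)) = 4.0 <-- minimum
d((-9, -1), (-1, 3)) = 8.9443
d((-9, -1), (-3, -7)) = 8.4853
d((-9, -1), (8, 0)) = 17.0294
d((-9, 3), (-1, 3)) = 8.0
d((-9, 3), (-3, -7)) = 11.6619
d((-9, 3), (8, 0)) = 17.2627
d((-1, 3), (-3, -7)) = 10.198
d((-1, 3), (8, 0)) = 9.4868
d((-3, -7), (8, 0)) = 13.0384

Closest pair: (-9, -1) and (-9, 3) with distance 4.0

The closest pair is (-9, -1) and (-9, 3) with Euclidean distance 4.0. For 5 points, brute-force pairwise comparison is shown above. For large n, the divide-and-conquer algorithm (sort by x, recurse on halves, check the dividing strip) achieves O(n log n).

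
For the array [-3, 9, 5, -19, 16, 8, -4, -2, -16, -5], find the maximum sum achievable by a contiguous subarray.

Using Kadane's algorithm on [-3, 9, 5, -19, 16, 8, -4, -2, -16, -5]:

Scanning through the array:
Position 1 (value 9): max_ending_here = 9, max_so_far = 9
Position 2 (value 5): max_ending_here = 14, max_so_far = 14
Position 3 (value -19): max_ending_here = -5, max_so_far = 14
Position 4 (value 16): max_ending_here = 16, max_so_far = 16
Position 5 (value 8): max_ending_here = 24, max_so_far = 24
Position 6 (value -4): max_ending_here = 20, max_so_far = 24
Position 7 (value -2): max_ending_here = 18, max_so_far = 24
Position 8 (value -16): max_ending_here = 2, max_so_far = 24
Position 9 (value -5): max_ending_here = -3, max_so_far = 24

Maximum subarray: [16, 8]
Maximum sum: 24

The maximum subarray is [16, 8] with sum 24. This subarray runs from index 4 to index 5.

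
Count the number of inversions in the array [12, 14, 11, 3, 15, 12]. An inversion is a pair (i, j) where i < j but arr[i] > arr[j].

Finding inversions in [12, 14, 11, 3, 15, 12]:

(0, 2): arr[0]=12 > arr[2]=11
(0, 3): arr[0]=12 > arr[3]=3
(1, 2): arr[1]=14 > arr[2]=11
(1, 3): arr[1]=14 > arr[3]=3
(1, 5): arr[1]=14 > arr[5]=12
(2, 3): arr[2]=11 > arr[3]=3
(4, 5): arr[4]=15 > arr[5]=12

Total inversions: 7

The array has 7 inversion(s): (0,2), (0,3), (1,2), (1,3), (1,5), (2,3), (4,5). Each pair (i,j) satisfies i < j and arr[i] > arr[j].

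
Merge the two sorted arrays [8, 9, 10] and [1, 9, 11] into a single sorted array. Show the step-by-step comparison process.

Merging process:

Compare 8 vs 1: take 1 from right. Merged: [1]
Compare 8 vs 9: take 8 from left. Merged: [1, 8]
Compare 9 vs 9: take 9 from left. Merged: [1, 8, 9]
Compare 10 vs 9: take 9 from right. Merged: [1, 8, 9, 9]
Compare 10 vs 11: take 10 from left. Merged: [1, 8, 9, 9, 10]
Append remaining from right: [11]. Merged: [1, 8, 9, 9, 10, 11]

Final merged array: [1, 8, 9, 9, 10, 11]
Total comparisons: 5

The merged array is [1, 8, 9, 9, 10, 11], requiring 5 comparisons. The merge step runs in O(n) time where n is the total number of elements.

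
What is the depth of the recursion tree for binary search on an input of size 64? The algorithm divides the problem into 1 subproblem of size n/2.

For divide and conquer with division factor 2:

Problem sizes at each level:
Level 0: 64
Level 1: 32
Level 2: 16
Level 3: 8
Level 4: 4
Level 5: 2
Level 6: 1

The root is level 0 and the size-1 base case is level 6 (the tree spans levels 0 through 6, i.e. 7 levels counting the root), so the depth is the number of divisions: log_2(64) = 6

The recursion tree depth is log_2(64) = 6. At each level, the problem size is divided by 2, so it takes 6 divisions to reduce to a base case of size 1. The algorithm makes 1 recursive call at each level.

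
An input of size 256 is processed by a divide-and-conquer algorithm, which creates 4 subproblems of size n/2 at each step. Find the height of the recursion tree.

For divide and conquer with division factor 2:

Problem sizes at each level:
Level 0: 256
Level 1: 128
Level 2: 64
Level 3: 32
Level 4: 16
Level 5: 8
Level 6: 4
Level 7: 2
Level 8: 1

The root is level 0 and the size-1 base case is level 8 (the tree spans levels 0 through 8, i.e. 9 levels counting the root), so the depth is the number of divisions: log_2(256) = 8

The recursion tree depth is log_2(256) = 8. At each level, the problem size is divided by 2, so it takes 8 divisions to reduce to a base case of size 1. The algorithm makes 4 recursive calls at each level.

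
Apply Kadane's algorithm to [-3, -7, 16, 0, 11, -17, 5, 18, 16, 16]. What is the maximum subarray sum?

Using Kadane's algorithm on [-3, -7, 16, 0, 11, -17, 5, 18, 16, 16]:

Scanning through the array:
Position 1 (value -7): max_ending_here = -7, max_so_far = -3
Position 2 (value 16): max_ending_here = 16, max_so_far = 16
Position 3 (value 0): max_ending_here = 16, max_so_far = 16
Position 4 (value 11): max_ending_here = 27, max_so_far = 27
Position 5 (value -17): max_ending_here = 10, max_so_far = 27
Position 6 (value 5): max_ending_here = 15, max_so_far = 27
Position 7 (value 18): max_ending_here = 33, max_so_far = 33
Position 8 (value 16): max_ending_here = 49, max_so_far = 49
Position 9 (value 16): max_ending_here = 65, max_so_far = 65

Maximum subarray: [16, 0, 11, -17, 5, 18, 16, 16]
Maximum sum: 65

The maximum subarray is [16, 0, 11, -17, 5, 18, 16, 16] with sum 65. This subarray runs from index 2 to index 9.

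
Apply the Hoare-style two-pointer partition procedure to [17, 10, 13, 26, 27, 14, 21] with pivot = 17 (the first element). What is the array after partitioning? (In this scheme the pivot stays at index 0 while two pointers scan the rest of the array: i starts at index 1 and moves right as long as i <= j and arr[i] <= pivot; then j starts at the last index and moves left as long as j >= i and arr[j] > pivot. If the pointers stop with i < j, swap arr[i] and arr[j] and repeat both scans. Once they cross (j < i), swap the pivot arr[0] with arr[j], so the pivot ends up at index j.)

Hoare-style two-pointer partition with pivot = 17:

Initial array: [17, 10, 13, 26, 27, 14, 21]

Pointers start at i = 1, j = 6.
i stops at index 3 (arr[3]=26 > 17), j stops at index 5 (arr[5]=14 <= 17): swap arr[3] and arr[5], array becomes [17, 10, 13, 14, 27, 26, 21]
i ends at 4, j ends at 3: the pointers have crossed (j < i), so scanning stops.

Swap pivot arr[0] with arr[3] to place pivot at position 3: [14, 10, 13, 17, 27, 26, 21]
Pivot position: 3

After partitioning with pivot 17, the array becomes [14, 10, 13, 17, 27, 26, 21]. The pivot is placed at index 3. All elements to the left of the pivot are <= 17, and all elements to the right are > 17.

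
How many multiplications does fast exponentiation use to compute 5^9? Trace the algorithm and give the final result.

Computing 5^9 by squaring (build up from 5^1; each line after the first costs one multiplication):

5^1 = 5
5^2 = (5^1)^2 = 5^2 = 25
5^4 = (5^2)^2 = 25^2 = 625
5^8 = (5^4)^2 = 625^2 = 390625
5^9 = 5 * 5^8 = 5 * 390625 = 1953125

Result: 1953125
Multiplications needed: 4 (4 lines after 5^1)

5^9 = 1953125. Using exponentiation by squaring, this requires 4 multiplications. The key idea: if the exponent is even, square the half-power; if odd, multiply by the base once.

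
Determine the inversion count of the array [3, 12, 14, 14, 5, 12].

Finding inversions in [3, 12, 14, 14, 5, 12]:

(1, 4): arr[1]=12 > arr[4]=5
(2, 4): arr[2]=14 > arr[4]=5
(2, 5): arr[2]=14 > arr[5]=12
(3, 4): arr[3]=14 > arr[4]=5
(3, 5): arr[3]=14 > arr[5]=12

Total inversions: 5

The array has 5 inversion(s): (1,4), (2,4), (2,5), (3,4), (3,5). Each pair (i,j) satisfies i < j and arr[i] > arr[j].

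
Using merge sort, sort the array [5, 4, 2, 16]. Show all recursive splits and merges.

Merge sort trace:

Split: [5, 4, 2, 16] -> [5, 4] and [2, 16]
  Split: [5, 4] -> [5] and [4]
  Merge: [5] + [4] -> [4, 5]
  Split: [2, 16] -> [2] and [16]
  Merge: [2] + [16] -> [2, 16]
Merge: [4, 5] + [2, 16] -> [2, 4, 5, 16]

Final sorted array: [2, 4, 5, 16]

The merge sort proceeds by recursively splitting the array and merging sorted halves.
After all merges, the sorted array is [2, 4, 5, 16].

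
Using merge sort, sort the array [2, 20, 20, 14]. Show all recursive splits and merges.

Merge sort trace:

Split: [2, 20, 20, 14] -> [2, 20] and [20, 14]
  Split: [2, 20] -> [2] and [20]
  Merge: [2] + [20] -> [2, 20]
  Split: [20, 14] -> [20] and [14]
  Merge: [20] + [14] -> [14, 20]
Merge: [2, 20] + [14, 20] -> [2, 14, 20, 20]

Final sorted array: [2, 14, 20, 20]

The merge sort proceeds by recursively splitting the array and merging sorted halves.
After all merges, the sorted array is [2, 14, 20, 20].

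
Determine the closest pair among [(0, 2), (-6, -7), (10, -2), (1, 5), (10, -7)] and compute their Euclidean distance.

Computing all pairwise distances among 5 points:

d((0, 2), (-6, -7)) = 10.8167
d((0, 2), (10, -2)) = 10.7703
d((0, 2), (1, 5)) = 3.1623 <-- minimum
d((0, 2), (10, -7)) = 13.4536
d((-6, -7), (10, -2)) = 16.7631
d((-6, -7), (1, 5)) = 13.8924
d((-6, -7), (10, -7)) = 16.0
d((10, -2), (1, 5)) = 11.4018
d((10, -2), (10, -7)) = 5.0
d((1, 5), (10, -7)) = 15.0

Closest pair: (0, 2) and (1, 5) with distance 3.1623

The closest pair is (0, 2) and (1, 5) with Euclidean distance 3.1623. For 5 points, brute-force pairwise comparison is shown above. For large n, the divide-and-conquer algorithm (sort by x, recurse on halves, check the dividing strip) achieves O(n log n).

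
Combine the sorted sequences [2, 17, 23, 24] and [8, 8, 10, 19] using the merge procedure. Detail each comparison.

Merging process:

Compare 2 vs 8: take 2 from left. Merged: [2]
Compare 17 vs 8: take 8 from right. Merged: [2, 8]
Compare 17 vs 8: take 8 from right. Merged: [2, 8, 8]
Compare 17 vs 10: take 10 from right. Merged: [2, 8, 8, 10]
Compare 17 vs 19: take 17 from left. Merged: [2, 8, 8, 10, 17]
Compare 23 vs 19: take 19 from right. Merged: [2, 8, 8, 10, 17, 19]
Append remaining from left: [23, 24]. Merged: [2, 8, 8, 10, 17, 19, 23, 24]

Final merged array: [2, 8, 8, 10, 17, 19, 23, 24]
Total comparisons: 6

The merged array is [2, 8, 8, 10, 17, 19, 23, 24], requiring 6 comparisons. The merge step runs in O(n) time where n is the total number of elements.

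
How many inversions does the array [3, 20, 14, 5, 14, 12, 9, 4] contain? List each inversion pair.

Finding inversions in [3, 20, 14, 5, 14, 12, 9, 4]:

(1, 2): arr[1]=20 > arr[2]=14
(1, 3): arr[1]=20 > arr[3]=5
(1, 4): arr[1]=20 > arr[4]=14
(1, 5): arr[1]=20 > arr[5]=12
(1, 6): arr[1]=20 > arr[6]=9
(1, 7): arr[1]=20 > arr[7]=4
(2, 3): arr[2]=14 > arr[3]=5
(2, 5): arr[2]=14 > arr[5]=12
(2, 6): arr[2]=14 > arr[6]=9
(2, 7): arr[2]=14 > arr[7]=4
(3, 7): arr[3]=5 > arr[7]=4
(4, 5): arr[4]=14 > arr[5]=12
(4, 6): arr[4]=14 > arr[6]=9
(4, 7): arr[4]=14 > arr[7]=4
(5, 6): arr[5]=12 > arr[6]=9
(5, 7): arr[5]=12 > arr[7]=4
(6, 7): arr[6]=9 > arr[7]=4

Total inversions: 17

The array has 17 inversion(s): (1,2), (1,3), (1,4), (1,5), (1,6), (1,7), (2,3), (2,5), (2,6), (2,7), (3,7), (4,5), (4,6), (4,7), (5,6), (5,7), (6,7). Each pair (i,j) satisfies i < j and arr[i] > arr[j].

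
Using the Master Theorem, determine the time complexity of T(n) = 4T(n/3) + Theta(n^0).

Master Theorem for T(n) = 4T(n/3) + O(n^0):

a = 4, b = 3, c = 0
log_b(a) = log_3(4) = 1.2619

Case 1: c = 0 < log_3(4) = 1.2619
T(n) = O(n^(log_3 4))

For T(n) = 4T(n/3) + O(n^0): log_3(4) = 1.2619. This is Case 1 of the Master Theorem (c < log_b(a), work dominated by leaves), giving O(n^(log_3 4)).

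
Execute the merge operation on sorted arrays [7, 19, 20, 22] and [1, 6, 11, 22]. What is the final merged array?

Merging process:

Compare 7 vs 1: take 1 from right. Merged: [1]
Compare 7 vs 6: take 6 from right. Merged: [1, 6]
Compare 7 vs 11: take 7 from left. Merged: [1, 6, 7]
Compare 19 vs 11: take 11 from right. Merged: [1, 6, 7, 11]
Compare 19 vs 22: take 19 from left. Merged: [1, 6, 7, 11, 19]
Compare 20 vs 22: take 20 from left. Merged: [1, 6, 7, 11, 19, 20]
Compare 22 vs 22: take 22 from left. Merged: [1, 6, 7, 11, 19, 20, 22]
Append remaining from right: [22]. Merged: [1, 6, 7, 11, 19, 20, 22, 22]

Final merged array: [1, 6, 7, 11, 19, 20, 22, 22]
Total comparisons: 7

The merged array is [1, 6, 7, 11, 19, 20, 22, 22], requiring 7 comparisons. The merge step runs in O(n) time where n is the total number of elements.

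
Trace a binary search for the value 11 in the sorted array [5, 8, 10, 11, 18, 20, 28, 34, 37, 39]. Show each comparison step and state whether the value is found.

Binary search for 11 in [5, 8, 10, 11, 18, 20, 28, 34, 37, 39]:

lo=0, hi=9, mid=4, arr[mid]=18 -> 18 > 11, search left half
lo=0, hi=3, mid=1, arr[mid]=8 -> 8 < 11, search right half
lo=2, hi=3, mid=2, arr[mid]=10 -> 10 < 11, search right half
lo=3, hi=3, mid=3, arr[mid]=11 -> Found target at index 3!

Binary search finds 11 at index 3 after 4 comparisons. The search repeatedly halves the search space by comparing with the middle element.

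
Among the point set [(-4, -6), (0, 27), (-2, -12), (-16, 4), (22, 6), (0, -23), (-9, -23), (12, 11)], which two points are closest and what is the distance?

Computing all pairwise distances among 8 points:

d((-4, -6), (0, 27)) = 33.2415
d((-4, -6), (-2, -12)) = 6.3246 <-- minimum
d((-4, -6), (-16, 4)) = 15.6205
d((-4, -6), (22, 6)) = 28.6356
d((-4, -6), (0, -23)) = 17.4642
d((-4, -6), (-9, -23)) = 17.72
d((-4, -6), (12, 11)) = 23.3452
d((0, 27), (-2, -12)) = 39.0512
d((0, 27), (-16, 4)) = 28.0179
d((0, 27), (22, 6)) = 30.4138
d((0, 27), (0, -23)) = 50.0
d((0, 27), (-9, -23)) = 50.8035
d((0, 27), (12, 11)) = 20.0
d((-2, -12), (-16, 4)) = 21.2603
d((-2, -12), (22, 6)) = 30.0
d((-2, -12), (0, -23)) = 11.1803
d((-2, -12), (-9, -23)) = 13.0384
d((-2, -12), (12, 11)) = 26.9258
d((-16, 4), (22, 6)) = 38.0526
d((-16, 4), (0, -23)) = 31.3847
d((-16, 4), (-9, -23)) = 27.8927
d((-16, 4), (12, 11)) = 28.8617
d((22, 6), (0, -23)) = 36.4005
d((22, 6), (-9, -23)) = 42.45
d((22, 6), (12, 11)) = 11.1803
d((0, -23), (-9, -23)) = 9.0
d((0, -23), (12, 11)) = 36.0555
d((-9, -23), (12, 11)) = 39.9625

Closest pair: (-4, -6) and (-2, -12) with distance 6.3246

The closest pair is (-4, -6) and (-2, -12) with Euclidean distance 6.3246. For 8 points, brute-force pairwise comparison is shown above. For large n, the divide-and-conquer algorithm (sort by x, recurse on halves, check the dividing strip) achieves O(n log n).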